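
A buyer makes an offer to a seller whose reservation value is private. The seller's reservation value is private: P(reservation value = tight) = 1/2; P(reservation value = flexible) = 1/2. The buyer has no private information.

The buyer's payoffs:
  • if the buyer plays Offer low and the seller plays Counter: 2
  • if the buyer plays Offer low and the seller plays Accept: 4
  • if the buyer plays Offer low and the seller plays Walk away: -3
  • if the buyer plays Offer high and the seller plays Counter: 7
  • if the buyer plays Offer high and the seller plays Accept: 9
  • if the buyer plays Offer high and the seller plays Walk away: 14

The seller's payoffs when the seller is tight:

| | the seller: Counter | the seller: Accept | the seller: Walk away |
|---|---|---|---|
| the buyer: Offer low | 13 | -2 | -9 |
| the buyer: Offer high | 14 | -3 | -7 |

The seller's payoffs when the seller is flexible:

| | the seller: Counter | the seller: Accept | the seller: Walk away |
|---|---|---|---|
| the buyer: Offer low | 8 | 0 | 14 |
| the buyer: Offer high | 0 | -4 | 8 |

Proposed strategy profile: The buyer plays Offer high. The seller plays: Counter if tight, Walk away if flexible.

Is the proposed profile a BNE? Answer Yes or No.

Yes

A profile is a BNE iff every type of every player is best-responding given beliefs about the other side.
The buyer plays Offer high: E[Offer high] = 1/2·(7) + 1/2·(14) = 21/2; E[Offer low] = -1/2. Best-responding. ✓
The seller (reservation value tight), facing Offer high: Counter gives 14, Accept gives -3, Walk away gives -7. Proposed Counter is best. ✓
The seller (reservation value flexible), facing Offer high: Counter gives 0, Accept gives -4, Walk away gives 8. Proposed Walk away is best. ✓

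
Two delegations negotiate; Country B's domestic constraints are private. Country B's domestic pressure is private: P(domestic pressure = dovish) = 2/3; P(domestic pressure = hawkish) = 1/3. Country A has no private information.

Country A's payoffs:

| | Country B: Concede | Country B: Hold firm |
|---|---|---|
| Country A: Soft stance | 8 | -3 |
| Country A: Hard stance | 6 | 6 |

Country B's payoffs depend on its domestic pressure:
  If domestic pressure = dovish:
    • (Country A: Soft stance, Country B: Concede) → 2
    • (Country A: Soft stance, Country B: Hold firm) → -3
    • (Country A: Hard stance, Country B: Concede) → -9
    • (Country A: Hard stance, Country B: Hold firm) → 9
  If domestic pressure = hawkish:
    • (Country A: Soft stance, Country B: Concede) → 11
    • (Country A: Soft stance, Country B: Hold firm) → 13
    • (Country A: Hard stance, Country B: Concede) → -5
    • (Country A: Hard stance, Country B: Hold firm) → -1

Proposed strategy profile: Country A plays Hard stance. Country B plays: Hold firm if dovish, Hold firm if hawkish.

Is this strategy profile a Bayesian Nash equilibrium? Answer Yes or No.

Yes

A profile is a BNE iff every type of every player is best-responding given beliefs about the other side.
Country A plays Hard stance: E[Hard stance] = 2/3·(6) + 1/3·(6) = 6; E[Soft stance] = -3. Best-responding. ✓
Country B (domestic pressure dovish), facing Hard stance: Concede gives -9, Hold firm gives 9. Proposed Hold firm is best. ✓
Country B (domestic pressure hawkish), facing Hard stance: Concede gives -5, Hold firm gives -1. Proposed Hold firm is best. ✓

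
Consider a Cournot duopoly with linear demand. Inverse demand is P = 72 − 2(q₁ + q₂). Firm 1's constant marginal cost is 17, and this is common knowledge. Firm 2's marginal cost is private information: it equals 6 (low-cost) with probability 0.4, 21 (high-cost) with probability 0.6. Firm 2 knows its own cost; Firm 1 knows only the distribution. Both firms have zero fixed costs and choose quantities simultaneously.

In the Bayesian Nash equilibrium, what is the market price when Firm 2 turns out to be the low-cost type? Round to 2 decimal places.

Firm 2 with cost c maximizes (72 − 2(q₁+q₂) − c)·q₂, giving q₂(c) = (72 − c − 2q₁)/4.
E[c₂] = 0.4·6 + 0.6·21 = 15
Firm 1's FOC against E[q₂] yields q₁ = (72 − 2·17 + E[c₂])/6 = (72 − 34 + 15)/6 = 8.83333.
q₂(low-cost) = 12.0833, so P = 72 − 2·(8.83333 + 12.0833) = 30.1667.

30.17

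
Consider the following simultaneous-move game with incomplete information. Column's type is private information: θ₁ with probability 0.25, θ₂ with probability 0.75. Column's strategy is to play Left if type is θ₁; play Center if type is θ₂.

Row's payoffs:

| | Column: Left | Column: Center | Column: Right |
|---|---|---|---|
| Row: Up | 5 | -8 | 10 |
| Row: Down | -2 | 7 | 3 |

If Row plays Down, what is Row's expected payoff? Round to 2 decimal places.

Take the expectation over Column's type, weighting each type's action by its prior probability.
E[Down] = 0.25·(-2) + 0.75·7 = (-0.5) + 5.25 = 4.75

4.75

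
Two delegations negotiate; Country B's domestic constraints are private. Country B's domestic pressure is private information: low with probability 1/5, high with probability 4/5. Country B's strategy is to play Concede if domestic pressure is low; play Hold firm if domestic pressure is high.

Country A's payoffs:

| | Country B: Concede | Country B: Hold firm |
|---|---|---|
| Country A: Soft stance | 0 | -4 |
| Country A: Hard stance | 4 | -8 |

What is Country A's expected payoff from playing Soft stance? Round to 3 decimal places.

Take the expectation over Country B's domestic pressure, weighting each type's action by its prior probability.
E[Soft stance] = 1/5·0 + 4/5·(-4) = 0 + (-16/5) = -16/5

-3.200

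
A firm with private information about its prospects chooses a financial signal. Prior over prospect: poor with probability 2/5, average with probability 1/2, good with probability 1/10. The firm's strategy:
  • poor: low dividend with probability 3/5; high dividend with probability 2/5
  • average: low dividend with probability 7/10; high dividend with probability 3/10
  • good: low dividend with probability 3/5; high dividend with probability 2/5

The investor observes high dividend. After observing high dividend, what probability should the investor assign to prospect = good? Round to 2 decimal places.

0.11

P(high dividend) = (2/5)·(2/5) + (1/2)·(3/10) + (1/10)·(2/5) = 7/20
P(good | high dividend) = ((1/10)·(2/5)) / (7/20) = (1/25) / (7/20) = 4/35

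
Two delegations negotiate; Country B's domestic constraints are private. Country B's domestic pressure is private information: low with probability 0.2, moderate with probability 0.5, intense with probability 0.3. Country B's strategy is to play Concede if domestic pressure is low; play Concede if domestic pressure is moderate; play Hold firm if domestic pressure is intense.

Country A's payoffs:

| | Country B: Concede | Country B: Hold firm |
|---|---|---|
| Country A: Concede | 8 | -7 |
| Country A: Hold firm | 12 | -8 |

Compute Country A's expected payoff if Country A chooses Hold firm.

E[Hold firm] = 0.2·12 + 0.5·12 + 0.3·(-8) = 2.4 + 6 + (-2.4) = 6

6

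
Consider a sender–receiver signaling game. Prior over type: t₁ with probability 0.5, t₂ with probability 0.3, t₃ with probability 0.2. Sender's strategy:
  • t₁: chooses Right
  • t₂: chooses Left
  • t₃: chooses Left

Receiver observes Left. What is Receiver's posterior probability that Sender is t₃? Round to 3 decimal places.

0.400

Apply Bayes' rule using the sender's strategy as the likelihood.
P(Left) = 0.5·0 + 0.3·1 + 0.2·1 = 0.5
P(t₃ | Left) = (0.2·1) / 0.5 = 0.2 / 0.5 = 0.4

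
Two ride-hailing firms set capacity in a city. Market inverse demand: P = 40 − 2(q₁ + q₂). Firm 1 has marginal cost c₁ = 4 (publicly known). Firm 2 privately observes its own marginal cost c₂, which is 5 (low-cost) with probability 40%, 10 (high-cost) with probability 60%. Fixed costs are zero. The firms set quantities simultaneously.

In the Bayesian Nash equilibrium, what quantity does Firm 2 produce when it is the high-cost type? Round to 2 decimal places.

Each type of Firm 2 best-responds to q₁; Firm 1 best-responds to the expected q₂ over Firm 2's types.
Firm 2 with cost c maximizes (40 − 2(q₁+q₂) − c)·q₂, giving q₂(c) = (40 − c − 2q₁)/4.
E[c₂] = 0.4·5 + 0.6·10 = 8
Firm 1's FOC against E[q₂] yields q₁ = (40 − 2·4 + E[c₂])/6 = (40 − 8 + 8)/6 = 6.66667.
q₂(high-cost) = (40 − 10 − 2·6.66667)/4 = 4.16667.

4.17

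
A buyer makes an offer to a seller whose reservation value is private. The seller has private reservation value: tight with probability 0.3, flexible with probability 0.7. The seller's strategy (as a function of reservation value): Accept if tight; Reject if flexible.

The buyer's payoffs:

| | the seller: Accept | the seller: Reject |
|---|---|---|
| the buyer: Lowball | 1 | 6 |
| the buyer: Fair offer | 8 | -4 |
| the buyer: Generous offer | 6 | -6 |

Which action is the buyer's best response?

Lowball

E[Lowball] = 0.3·(1) + 0.7·(6) = 4.5
E[Fair offer] = 0.3·(8) + 0.7·(-4) = -0.4
E[Generous offer] = 0.3·(6) + 0.7·(-6) = -2.4
Best response: Lowball (4.5 is the largest).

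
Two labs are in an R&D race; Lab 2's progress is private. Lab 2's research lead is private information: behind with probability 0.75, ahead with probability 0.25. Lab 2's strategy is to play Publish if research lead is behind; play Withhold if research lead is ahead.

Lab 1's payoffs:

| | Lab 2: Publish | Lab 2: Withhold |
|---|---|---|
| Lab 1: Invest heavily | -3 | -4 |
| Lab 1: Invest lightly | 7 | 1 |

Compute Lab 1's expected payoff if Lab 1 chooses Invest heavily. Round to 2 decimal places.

E[Invest heavily] = 0.75·(-3) + 0.25·(-4) = (-2.25) + (-1) = -3.25

-3.25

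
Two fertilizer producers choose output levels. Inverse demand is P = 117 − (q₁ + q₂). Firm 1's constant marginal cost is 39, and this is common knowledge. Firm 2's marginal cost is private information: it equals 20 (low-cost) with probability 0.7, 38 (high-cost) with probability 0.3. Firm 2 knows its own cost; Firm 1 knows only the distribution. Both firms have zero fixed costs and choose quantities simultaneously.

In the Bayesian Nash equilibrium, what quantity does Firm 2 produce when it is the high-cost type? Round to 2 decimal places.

28.77

Firm 2 with cost c maximizes (117 − (q₁+q₂) − c)·q₂, giving q₂(c) = (117 − c − q₁)/2.
E[c₂] = 0.7·20 + 0.3·38 = 25.4
Firm 1's FOC against E[q₂] yields q₁ = (117 − 2·39 + E[c₂])/3 = (117 − 78 + 25.4)/3 = 21.4667.
q₂(high-cost) = (117 − 38 − 21.4667)/2 = 28.7667.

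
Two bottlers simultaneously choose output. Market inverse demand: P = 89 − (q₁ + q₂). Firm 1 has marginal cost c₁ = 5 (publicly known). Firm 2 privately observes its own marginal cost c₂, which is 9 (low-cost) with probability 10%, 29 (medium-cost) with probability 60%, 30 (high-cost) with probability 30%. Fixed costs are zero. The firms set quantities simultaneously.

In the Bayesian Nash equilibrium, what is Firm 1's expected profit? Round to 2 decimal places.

Firm 2 with cost c maximizes (89 − (q₁+q₂) − c)·q₂, giving q₂(c) = (89 − c − q₁)/2.
E[c₂] = 0.1·9 + 0.6·29 + 0.3·30 = 27.3
Firm 1's FOC against E[q₂] yields q₁ = (89 − 2·5 + E[c₂])/3 = (89 − 10 + 27.3)/3 = 35.4333.
E[P] = 89 − (q₁ + E[q₂]) = 40.4333; Firm 1's expected profit = (E[P] − 5)·q₁ = (40.4333 − 5)·35.4333 = 1255.52.

1255.52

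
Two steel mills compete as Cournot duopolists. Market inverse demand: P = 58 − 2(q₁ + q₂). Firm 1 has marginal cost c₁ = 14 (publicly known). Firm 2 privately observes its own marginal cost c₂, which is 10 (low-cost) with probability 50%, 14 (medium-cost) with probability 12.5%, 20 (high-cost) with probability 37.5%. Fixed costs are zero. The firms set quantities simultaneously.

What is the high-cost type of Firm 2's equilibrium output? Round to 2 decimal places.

Firm 2 with cost c maximizes (58 − 2(q₁+q₂) − c)·q₂, giving q₂(c) = (58 − c − 2q₁)/4.
E[c₂] = 0.5·10 + 0.125·14 + 0.375·20 = 14.25
Firm 1's FOC against E[q₂] yields q₁ = (58 − 2·14 + E[c₂])/6 = (58 − 28 + 14.25)/6 = 7.375.
q₂(high-cost) = (58 − 20 − 2·7.375)/4 = 5.8125.

5.81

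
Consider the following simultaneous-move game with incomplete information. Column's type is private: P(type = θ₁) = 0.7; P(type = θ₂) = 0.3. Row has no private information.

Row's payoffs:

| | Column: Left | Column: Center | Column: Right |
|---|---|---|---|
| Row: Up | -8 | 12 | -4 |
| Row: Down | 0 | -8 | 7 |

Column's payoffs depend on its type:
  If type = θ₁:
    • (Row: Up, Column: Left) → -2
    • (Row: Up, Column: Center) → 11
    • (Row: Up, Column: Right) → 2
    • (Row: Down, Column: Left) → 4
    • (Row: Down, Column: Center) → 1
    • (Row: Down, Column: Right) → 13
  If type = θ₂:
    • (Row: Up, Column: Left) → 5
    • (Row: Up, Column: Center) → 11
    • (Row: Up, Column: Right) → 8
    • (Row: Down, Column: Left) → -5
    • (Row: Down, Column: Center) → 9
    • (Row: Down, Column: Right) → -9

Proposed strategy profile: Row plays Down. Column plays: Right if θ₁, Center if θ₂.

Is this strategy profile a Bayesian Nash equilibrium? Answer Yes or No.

Row plays Down: E[Down] = 0.7·(7) + 0.3·(-8) = 2.5; E[Up] = 0.8. Best-responding. ✓
Column (type θ₁), facing Down: Left gives 4, Center gives 1, Right gives 13. Proposed Right is best. ✓
Column (type θ₂), facing Down: Left gives -5, Center gives 9, Right gives -9. Proposed Center is best. ✓

Yes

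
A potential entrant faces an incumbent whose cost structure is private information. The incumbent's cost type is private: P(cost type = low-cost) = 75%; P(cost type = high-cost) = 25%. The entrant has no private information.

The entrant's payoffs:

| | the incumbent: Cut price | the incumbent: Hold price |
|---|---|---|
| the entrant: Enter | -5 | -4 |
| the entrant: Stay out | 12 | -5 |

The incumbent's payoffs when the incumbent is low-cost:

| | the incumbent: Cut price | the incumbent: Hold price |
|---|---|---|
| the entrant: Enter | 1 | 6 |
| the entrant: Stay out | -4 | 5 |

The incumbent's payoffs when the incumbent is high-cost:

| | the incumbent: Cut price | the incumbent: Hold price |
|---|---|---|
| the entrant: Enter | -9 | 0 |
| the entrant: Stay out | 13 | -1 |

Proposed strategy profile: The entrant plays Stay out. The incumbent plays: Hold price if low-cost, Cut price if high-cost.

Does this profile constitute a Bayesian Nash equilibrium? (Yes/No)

The entrant plays Stay out: E[Stay out] = 0.75·(-5) + 0.25·(12) = -0.75; E[Enter] = -4.25. Best-responding. ✓
The incumbent (cost type low-cost), facing Stay out: Cut price gives -4, Hold price gives 5. Proposed Hold price is best. ✓
The incumbent (cost type high-cost), facing Stay out: Cut price gives 13, Hold price gives -1. Proposed Cut price is best. ✓

Yes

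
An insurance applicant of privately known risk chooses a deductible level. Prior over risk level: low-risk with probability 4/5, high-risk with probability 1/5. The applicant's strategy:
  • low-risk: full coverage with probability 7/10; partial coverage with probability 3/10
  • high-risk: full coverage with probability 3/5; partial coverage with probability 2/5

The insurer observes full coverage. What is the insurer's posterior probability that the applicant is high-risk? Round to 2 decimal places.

0.18

P(full coverage) = (4/5)·(7/10) + (1/5)·(3/5) = 17/25
P(high-risk | full coverage) = ((1/5)·(3/5)) / (17/25) = (3/25) / (17/25) = 3/17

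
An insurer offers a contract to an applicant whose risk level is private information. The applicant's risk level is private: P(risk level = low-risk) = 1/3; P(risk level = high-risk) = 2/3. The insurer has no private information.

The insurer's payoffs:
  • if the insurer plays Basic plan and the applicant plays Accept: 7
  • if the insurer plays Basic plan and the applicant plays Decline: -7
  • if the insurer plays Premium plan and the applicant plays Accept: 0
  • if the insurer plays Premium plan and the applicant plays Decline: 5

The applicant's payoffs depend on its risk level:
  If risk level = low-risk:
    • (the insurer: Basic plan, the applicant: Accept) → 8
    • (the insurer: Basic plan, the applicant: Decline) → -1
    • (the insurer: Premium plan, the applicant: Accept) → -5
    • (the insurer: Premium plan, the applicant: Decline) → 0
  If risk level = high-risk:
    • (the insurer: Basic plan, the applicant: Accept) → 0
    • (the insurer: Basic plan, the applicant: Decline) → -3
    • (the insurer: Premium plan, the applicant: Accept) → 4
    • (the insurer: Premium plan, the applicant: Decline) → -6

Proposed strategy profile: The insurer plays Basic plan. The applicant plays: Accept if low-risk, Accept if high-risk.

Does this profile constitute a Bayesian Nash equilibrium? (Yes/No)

Yes

The insurer plays Basic plan: E[Basic plan] = 1/3·(7) + 2/3·(7) = 7; E[Premium plan] = 0. Best-responding. ✓
The applicant (risk level low-risk), facing Basic plan: Accept gives 8, Decline gives -1. Proposed Accept is best. ✓
The applicant (risk level high-risk), facing Basic plan: Accept gives 0, Decline gives -3. Proposed Accept is best. ✓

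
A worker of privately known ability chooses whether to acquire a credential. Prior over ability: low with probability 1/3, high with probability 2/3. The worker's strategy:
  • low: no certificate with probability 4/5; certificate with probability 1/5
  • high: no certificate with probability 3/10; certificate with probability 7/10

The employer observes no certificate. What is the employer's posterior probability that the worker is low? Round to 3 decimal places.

P(no certificate) = (1/3)·(4/5) + (2/3)·(3/10) = 7/15
P(low | no certificate) = ((1/3)·(4/5)) / (7/15) = (4/15) / (7/15) = 4/7

0.571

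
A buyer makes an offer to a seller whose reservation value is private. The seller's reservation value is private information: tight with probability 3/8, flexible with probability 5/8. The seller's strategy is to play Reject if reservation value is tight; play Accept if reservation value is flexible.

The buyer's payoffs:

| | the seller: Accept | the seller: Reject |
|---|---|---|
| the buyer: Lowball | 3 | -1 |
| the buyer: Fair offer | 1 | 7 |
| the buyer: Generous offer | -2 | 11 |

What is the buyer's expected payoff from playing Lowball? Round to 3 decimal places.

1.500

E[Lowball] = 3/8·(-1) + 5/8·3 = (-3/8) + 15/8 = 3/2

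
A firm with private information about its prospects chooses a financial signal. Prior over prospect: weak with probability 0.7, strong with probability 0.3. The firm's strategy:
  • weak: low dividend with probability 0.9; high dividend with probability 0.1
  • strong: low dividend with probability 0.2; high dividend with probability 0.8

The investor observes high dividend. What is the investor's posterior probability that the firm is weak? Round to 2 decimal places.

Apply Bayes' rule using the sender's strategy as the likelihood.
P(high dividend) = 0.7·0.1 + 0.3·0.8 = 0.31
P(weak | high dividend) = (0.7·0.1) / 0.31 = 0.07 / 0.31 = 0.225806

0.23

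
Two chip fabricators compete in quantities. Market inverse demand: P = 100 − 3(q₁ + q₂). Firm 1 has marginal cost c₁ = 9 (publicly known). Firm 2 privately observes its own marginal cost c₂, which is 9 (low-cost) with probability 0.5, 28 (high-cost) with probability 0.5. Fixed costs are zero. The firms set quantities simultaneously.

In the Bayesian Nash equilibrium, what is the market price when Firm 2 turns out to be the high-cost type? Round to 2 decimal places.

Type-c best response for Firm 2: q₂(c) = (100 − c)/6 − q₁/2.
Firm 1 maximizes expected profit; its first-order condition is 100 − 6q₁ − 3E[q₂] − 9 = 0.
Substituting E[q₂] and solving: E[c₂] = 18.5, so q₁ = (100 − 2·9 + 18.5)/9 = 11.1667.
q₂(high-cost) = 6.41667, so P = 100 − 3·(11.1667 + 6.41667) = 47.25.

47.25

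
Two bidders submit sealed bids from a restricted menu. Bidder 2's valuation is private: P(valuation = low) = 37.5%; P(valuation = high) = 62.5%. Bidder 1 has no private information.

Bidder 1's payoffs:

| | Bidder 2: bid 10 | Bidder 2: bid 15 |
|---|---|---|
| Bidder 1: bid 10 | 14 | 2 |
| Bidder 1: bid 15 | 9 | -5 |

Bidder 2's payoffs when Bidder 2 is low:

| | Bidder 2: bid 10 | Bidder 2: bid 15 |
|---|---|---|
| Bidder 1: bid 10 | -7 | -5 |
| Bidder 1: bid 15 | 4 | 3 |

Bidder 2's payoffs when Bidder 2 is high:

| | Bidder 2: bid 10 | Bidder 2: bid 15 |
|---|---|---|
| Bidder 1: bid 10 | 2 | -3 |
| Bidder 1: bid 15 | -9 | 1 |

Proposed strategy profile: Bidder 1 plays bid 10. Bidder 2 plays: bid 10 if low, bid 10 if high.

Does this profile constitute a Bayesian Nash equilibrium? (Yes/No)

No

Bidder 1 plays bid 10: E[bid 10] = 0.375·(14) + 0.625·(14) = 14; E[bid 15] = 9. Best-responding. ✓
Bidder 2 (valuation low), facing bid 10: bid 10 gives -7, bid 15 gives -5. Proposed bid 10 is not best — profitable deviation exists. ✗
Bidder 2 (valuation high), facing bid 10: bid 10 gives 2, bid 15 gives -3. Proposed bid 10 is best. ✓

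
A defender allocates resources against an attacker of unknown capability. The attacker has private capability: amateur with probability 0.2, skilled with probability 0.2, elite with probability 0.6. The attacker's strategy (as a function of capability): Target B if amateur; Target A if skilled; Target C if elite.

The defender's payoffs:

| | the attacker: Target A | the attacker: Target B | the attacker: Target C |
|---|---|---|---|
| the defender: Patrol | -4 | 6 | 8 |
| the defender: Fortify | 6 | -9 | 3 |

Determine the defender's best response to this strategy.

E[Patrol] = 0.2·(6) + 0.2·(-4) + 0.6·(8) = 5.2
E[Fortify] = 0.2·(-9) + 0.2·(6) + 0.6·(3) = 1.2
Best response: Patrol (5.2 is the largest).

Patrol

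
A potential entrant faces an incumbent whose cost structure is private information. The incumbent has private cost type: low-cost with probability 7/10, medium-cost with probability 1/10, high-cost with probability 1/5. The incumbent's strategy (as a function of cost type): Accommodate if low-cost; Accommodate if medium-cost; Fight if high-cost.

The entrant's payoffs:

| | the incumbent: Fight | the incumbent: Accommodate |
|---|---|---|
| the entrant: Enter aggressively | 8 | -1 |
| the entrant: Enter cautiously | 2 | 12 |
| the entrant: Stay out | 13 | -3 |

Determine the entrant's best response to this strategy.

E[Enter aggressively] = 7/10·(-1) + 1/10·(-1) + 1/5·(8) = 4/5
E[Enter cautiously] = 7/10·(12) + 1/10·(12) + 1/5·(2) = 10
E[Stay out] = 7/10·(-3) + 1/10·(-3) + 1/5·(13) = 1/5
Best response: Enter cautiously (10 is the largest).

Enter cautiously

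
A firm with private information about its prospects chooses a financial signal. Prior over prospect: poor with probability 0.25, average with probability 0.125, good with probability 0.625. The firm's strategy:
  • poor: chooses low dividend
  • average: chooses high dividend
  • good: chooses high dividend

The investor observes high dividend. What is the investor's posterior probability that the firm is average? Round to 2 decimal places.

0.17

Apply Bayes' rule using the sender's strategy as the likelihood.
P(high dividend) = 0.25·0 + 0.125·1 + 0.625·1 = 0.75
P(average | high dividend) = (0.125·1) / 0.75 = 0.125 / 0.75 = 0.166667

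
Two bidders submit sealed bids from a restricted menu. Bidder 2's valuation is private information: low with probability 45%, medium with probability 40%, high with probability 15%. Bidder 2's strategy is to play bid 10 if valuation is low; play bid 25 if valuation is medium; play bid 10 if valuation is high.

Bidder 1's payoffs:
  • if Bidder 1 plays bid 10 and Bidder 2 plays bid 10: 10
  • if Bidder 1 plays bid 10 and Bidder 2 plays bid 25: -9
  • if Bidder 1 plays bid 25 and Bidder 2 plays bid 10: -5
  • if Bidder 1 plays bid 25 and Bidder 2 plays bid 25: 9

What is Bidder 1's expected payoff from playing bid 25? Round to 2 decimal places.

0.60

Take the expectation over Bidder 2's valuation, weighting each type's action by its prior probability.
E[bid 25] = 0.45·(-5) + 0.4·9 + 0.15·(-5) = (-2.25) + 3.6 + (-0.75) = 0.6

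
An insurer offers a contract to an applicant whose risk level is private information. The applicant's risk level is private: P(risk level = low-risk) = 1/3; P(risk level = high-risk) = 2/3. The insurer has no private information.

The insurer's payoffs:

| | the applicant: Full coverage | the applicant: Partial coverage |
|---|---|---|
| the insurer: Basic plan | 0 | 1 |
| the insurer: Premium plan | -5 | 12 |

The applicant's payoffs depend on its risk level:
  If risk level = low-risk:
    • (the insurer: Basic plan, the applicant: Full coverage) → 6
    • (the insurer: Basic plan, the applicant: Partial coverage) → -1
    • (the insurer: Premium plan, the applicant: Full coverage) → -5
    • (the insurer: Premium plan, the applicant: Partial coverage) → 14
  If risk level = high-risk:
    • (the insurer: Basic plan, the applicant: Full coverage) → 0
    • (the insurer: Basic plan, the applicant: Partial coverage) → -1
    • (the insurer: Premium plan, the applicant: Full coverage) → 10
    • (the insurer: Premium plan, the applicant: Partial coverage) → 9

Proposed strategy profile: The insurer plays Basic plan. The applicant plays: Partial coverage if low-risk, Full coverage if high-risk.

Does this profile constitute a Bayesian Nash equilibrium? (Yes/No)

The insurer plays Basic plan: E[Basic plan] = 1/3·(1) + 2/3·(0) = 1/3; E[Premium plan] = 2/3. Not best-responding. ✗
The applicant (risk level low-risk), facing Basic plan: Full coverage gives 6, Partial coverage gives -1. Proposed Partial coverage is not best — profitable deviation exists. ✗
The applicant (risk level high-risk), facing Basic plan: Full coverage gives 0, Partial coverage gives -1. Proposed Full coverage is best. ✓

No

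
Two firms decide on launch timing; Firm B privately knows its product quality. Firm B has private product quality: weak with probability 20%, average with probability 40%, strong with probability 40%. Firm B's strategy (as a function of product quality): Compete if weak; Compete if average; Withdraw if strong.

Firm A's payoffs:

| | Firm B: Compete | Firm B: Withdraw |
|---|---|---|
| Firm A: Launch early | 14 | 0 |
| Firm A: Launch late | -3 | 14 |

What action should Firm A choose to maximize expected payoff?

Compute Firm A's expected payoff for each action, taking the expectation over Firm B's type.
E[Launch early] = 0.2·(14) + 0.4·(14) + 0.4·(0) = 8.4
E[Launch late] = 0.2·(-3) + 0.4·(-3) + 0.4·(14) = 3.8
Best response: Launch early (8.4 is the largest).

Launch early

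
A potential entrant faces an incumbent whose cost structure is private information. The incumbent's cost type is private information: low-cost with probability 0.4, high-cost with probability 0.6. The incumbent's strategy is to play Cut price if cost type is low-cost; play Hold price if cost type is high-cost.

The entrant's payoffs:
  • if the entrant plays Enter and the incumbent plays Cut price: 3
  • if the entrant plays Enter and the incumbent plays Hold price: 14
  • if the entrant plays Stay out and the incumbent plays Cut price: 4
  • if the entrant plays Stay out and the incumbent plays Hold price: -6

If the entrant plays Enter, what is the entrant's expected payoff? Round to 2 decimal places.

E[Enter] = 0.4·3 + 0.6·14 = 1.2 + 8.4 = 9.6

9.60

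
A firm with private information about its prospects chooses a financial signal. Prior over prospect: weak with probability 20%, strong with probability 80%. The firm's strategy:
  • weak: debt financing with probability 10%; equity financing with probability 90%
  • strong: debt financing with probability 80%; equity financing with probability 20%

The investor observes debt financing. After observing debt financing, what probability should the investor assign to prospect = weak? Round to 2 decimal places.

0.03

Apply Bayes' rule using the sender's strategy as the likelihood.
P(debt financing) = 0.2·0.1 + 0.8·0.8 = 0.66
P(weak | debt financing) = (0.2·0.1) / 0.66 = 0.02 / 0.66 = 0.030303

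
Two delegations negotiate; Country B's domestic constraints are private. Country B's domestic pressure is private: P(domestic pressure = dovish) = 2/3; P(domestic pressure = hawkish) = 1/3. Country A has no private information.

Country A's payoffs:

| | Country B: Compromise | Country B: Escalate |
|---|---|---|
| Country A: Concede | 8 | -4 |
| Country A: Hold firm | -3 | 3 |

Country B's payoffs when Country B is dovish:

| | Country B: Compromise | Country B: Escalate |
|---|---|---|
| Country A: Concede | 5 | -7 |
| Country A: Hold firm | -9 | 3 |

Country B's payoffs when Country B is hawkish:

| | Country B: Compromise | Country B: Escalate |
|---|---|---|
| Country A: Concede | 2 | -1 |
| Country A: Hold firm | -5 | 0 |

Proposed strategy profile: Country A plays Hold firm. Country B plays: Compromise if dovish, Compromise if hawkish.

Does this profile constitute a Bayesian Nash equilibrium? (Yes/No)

Country A plays Hold firm: E[Hold firm] = 2/3·(-3) + 1/3·(-3) = -3; E[Concede] = 8. Not best-responding. ✗
Country B (domestic pressure dovish), facing Hold firm: Compromise gives -9, Escalate gives 3. Proposed Compromise is not best — profitable deviation exists. ✗
Country B (domestic pressure hawkish), facing Hold firm: Compromise gives -5, Escalate gives 0. Proposed Compromise is not best — profitable deviation exists. ✗

No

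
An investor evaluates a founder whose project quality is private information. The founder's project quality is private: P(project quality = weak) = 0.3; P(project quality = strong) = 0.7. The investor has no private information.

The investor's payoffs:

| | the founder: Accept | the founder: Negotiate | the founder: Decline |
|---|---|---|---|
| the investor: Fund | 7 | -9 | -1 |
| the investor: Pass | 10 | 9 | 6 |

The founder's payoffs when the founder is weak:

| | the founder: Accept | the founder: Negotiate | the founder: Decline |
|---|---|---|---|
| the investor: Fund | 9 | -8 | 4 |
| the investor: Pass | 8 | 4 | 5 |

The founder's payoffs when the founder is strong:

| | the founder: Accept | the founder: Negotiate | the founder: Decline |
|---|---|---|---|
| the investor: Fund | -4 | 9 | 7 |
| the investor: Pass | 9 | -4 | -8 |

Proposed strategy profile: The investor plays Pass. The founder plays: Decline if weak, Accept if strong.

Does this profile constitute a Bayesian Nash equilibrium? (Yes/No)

A profile is a BNE iff every type of every player is best-responding given beliefs about the other side.
The investor plays Pass: E[Pass] = 0.3·(6) + 0.7·(10) = 8.8; E[Fund] = 4.6. Best-responding. ✓
The founder (project quality weak), facing Pass: Accept gives 8, Negotiate gives 4, Decline gives 5. Proposed Decline is not best — profitable deviation exists. ✗
The founder (project quality strong), facing Pass: Accept gives 9, Negotiate gives -4, Decline gives -8. Proposed Accept is best. ✓

No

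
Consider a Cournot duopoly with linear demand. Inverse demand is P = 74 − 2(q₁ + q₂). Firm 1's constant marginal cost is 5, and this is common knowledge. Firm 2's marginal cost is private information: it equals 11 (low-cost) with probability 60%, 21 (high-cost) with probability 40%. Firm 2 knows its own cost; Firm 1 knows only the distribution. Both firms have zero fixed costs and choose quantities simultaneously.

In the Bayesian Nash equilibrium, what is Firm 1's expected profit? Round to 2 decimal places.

346.72

Each type of Firm 2 best-responds to q₁; Firm 1 best-responds to the expected q₂ over Firm 2's types.
Firm 2 with cost c maximizes (74 − 2(q₁+q₂) − c)·q₂, giving q₂(c) = (74 − c − 2q₁)/4.
E[c₂] = 0.6·11 + 0.4·21 = 15
Firm 1's FOC against E[q₂] yields q₁ = (74 − 2·5 + E[c₂])/6 = (74 − 10 + 15)/6 = 13.1667.
E[P] = 74 − 2·(q₁ + E[q₂]) = 31.3333; Firm 1's expected profit = (E[P] − 5)·q₁ = (31.3333 − 5)·13.1667 = 346.722.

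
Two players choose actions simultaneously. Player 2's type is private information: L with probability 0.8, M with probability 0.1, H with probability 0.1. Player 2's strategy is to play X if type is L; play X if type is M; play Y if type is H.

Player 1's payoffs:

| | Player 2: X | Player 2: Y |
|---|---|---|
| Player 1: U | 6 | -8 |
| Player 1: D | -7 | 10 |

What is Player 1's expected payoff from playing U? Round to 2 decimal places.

4.60

E[U] = 0.8·6 + 0.1·6 + 0.1·(-8) = 4.8 + 0.6 + (-0.8) = 4.6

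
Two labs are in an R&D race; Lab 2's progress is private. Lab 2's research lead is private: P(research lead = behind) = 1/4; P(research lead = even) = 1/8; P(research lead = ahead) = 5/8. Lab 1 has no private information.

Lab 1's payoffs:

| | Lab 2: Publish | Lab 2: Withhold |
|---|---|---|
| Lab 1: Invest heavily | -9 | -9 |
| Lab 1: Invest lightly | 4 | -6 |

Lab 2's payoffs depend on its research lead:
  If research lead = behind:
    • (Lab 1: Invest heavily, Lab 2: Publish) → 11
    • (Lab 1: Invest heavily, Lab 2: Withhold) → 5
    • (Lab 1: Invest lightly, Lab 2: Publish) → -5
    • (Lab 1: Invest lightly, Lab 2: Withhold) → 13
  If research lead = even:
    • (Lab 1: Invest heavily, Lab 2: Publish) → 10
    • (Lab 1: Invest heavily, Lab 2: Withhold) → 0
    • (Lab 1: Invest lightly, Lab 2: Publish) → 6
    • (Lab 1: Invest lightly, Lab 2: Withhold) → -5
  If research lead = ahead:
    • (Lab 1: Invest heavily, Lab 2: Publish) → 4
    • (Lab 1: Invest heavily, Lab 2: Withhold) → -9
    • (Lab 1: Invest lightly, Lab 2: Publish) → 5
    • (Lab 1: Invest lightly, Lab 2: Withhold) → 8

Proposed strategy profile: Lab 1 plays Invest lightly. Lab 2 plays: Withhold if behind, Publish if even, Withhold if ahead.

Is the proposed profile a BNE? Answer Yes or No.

Lab 1 plays Invest lightly: E[Invest lightly] = 1/4·(-6) + 1/8·(4) + 5/8·(-6) = -19/4; E[Invest heavily] = -9. Best-responding. ✓
Lab 2 (research lead behind), facing Invest lightly: Publish gives -5, Withhold gives 13. Proposed Withhold is best. ✓
Lab 2 (research lead even), facing Invest lightly: Publish gives 6, Withhold gives -5. Proposed Publish is best. ✓
Lab 2 (research lead ahead), facing Invest lightly: Publish gives 5, Withhold gives 8. Proposed Withhold is best. ✓

Yes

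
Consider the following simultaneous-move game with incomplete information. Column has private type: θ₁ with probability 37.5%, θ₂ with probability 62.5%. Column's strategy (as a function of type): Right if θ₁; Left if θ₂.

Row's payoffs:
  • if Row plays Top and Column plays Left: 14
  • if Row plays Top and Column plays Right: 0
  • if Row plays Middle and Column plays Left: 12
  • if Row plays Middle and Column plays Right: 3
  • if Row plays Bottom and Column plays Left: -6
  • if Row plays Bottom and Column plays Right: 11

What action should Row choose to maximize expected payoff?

Top

E[Top] = 0.375·(0) + 0.625·(14) = 8.75
E[Middle] = 0.375·(3) + 0.625·(12) = 8.625
E[Bottom] = 0.375·(11) + 0.625·(-6) = 0.375
Best response: Top (8.75 is the largest).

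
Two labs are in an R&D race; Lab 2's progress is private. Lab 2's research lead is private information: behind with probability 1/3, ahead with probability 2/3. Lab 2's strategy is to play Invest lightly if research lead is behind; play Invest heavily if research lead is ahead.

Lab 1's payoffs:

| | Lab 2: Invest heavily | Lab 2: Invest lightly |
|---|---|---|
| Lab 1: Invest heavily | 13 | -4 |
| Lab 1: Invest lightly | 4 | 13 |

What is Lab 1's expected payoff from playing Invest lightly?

7

E[Invest lightly] = 1/3·13 + 2/3·4 = 13/3 + 8/3 = 7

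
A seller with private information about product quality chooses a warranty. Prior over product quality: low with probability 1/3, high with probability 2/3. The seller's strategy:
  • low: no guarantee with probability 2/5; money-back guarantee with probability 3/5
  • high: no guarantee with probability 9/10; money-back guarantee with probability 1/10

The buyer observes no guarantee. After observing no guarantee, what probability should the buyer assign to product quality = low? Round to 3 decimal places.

0.182

Apply Bayes' rule using the sender's strategy as the likelihood.
P(no guarantee) = (1/3)·(2/5) + (2/3)·(9/10) = 11/15
P(low | no guarantee) = ((1/3)·(2/5)) / (11/15) = (2/15) / (11/15) = 2/11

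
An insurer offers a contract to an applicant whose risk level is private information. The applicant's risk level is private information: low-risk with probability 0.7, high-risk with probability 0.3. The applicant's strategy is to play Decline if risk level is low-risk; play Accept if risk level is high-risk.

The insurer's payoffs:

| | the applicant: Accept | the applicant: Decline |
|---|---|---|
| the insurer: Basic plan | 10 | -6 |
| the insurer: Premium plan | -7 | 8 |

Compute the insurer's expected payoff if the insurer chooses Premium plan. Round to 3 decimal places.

E[Premium plan] = 0.7·8 + 0.3·(-7) = 5.6 + (-2.1) = 3.5

3.500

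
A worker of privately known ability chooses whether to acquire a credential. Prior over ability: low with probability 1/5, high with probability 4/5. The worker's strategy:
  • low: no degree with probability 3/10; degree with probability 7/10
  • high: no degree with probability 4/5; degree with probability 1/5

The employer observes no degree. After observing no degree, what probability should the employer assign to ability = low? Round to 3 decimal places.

P(no degree) = (1/5)·(3/10) + (4/5)·(4/5) = 7/10
P(low | no degree) = ((1/5)·(3/10)) / (7/10) = (3/50) / (7/10) = 3/35

0.086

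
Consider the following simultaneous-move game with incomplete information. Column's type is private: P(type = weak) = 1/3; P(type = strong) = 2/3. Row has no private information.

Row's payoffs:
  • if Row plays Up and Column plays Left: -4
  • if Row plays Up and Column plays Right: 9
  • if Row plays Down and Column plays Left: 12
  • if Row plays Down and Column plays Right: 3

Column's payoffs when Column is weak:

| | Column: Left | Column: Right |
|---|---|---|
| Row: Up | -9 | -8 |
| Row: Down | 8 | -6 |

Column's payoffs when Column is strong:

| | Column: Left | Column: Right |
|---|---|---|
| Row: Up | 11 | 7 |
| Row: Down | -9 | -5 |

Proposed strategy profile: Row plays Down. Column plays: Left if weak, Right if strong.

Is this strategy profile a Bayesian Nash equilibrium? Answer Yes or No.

Yes

Row plays Down: E[Down] = 1/3·(12) + 2/3·(3) = 6; E[Up] = 14/3. Best-responding. ✓
Column (type weak), facing Down: Left gives 8, Right gives -6. Proposed Left is best. ✓
Column (type strong), facing Down: Left gives -9, Right gives -5. Proposed Right is best. ✓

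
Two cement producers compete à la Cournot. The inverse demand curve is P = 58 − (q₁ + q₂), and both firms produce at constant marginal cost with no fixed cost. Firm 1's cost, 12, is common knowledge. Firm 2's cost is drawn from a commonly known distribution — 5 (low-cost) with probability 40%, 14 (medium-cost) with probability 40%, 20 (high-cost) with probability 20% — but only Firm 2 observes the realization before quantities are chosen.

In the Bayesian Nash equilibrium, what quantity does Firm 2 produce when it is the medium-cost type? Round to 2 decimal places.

Type-c best response for Firm 2: q₂(c) = (58 − c)/2 − q₁/2.
Firm 1 maximizes expected profit; its first-order condition is 58 − 2q₁ − E[q₂] − 12 = 0.
Substituting E[q₂] and solving: E[c₂] = 11.6, so q₁ = (58 − 2·12 + 11.6)/3 = 15.2.
q₂(medium-cost) = (58 − 14 − 15.2)/2 = 14.4.

14.40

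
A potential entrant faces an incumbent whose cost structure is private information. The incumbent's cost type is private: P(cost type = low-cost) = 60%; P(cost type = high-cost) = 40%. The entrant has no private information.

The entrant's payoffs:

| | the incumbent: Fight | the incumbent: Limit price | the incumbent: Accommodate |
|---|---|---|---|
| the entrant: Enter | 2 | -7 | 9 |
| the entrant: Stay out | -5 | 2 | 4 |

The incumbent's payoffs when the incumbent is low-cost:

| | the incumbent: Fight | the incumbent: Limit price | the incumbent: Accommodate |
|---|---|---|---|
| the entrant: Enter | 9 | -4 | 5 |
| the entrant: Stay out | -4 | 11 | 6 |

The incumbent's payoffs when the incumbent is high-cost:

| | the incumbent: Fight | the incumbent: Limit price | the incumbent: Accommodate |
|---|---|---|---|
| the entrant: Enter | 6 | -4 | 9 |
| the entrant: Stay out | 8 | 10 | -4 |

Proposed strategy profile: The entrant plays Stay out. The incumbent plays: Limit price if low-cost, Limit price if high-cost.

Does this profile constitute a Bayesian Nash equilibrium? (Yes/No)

The entrant plays Stay out: E[Stay out] = 0.6·(2) + 0.4·(2) = 2; E[Enter] = -7. Best-responding. ✓
The incumbent (cost type low-cost), facing Stay out: Fight gives -4, Limit price gives 11, Accommodate gives 6. Proposed Limit price is best. ✓
The incumbent (cost type high-cost), facing Stay out: Fight gives 8, Limit price gives 10, Accommodate gives -4. Proposed Limit price is best. ✓

Yes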